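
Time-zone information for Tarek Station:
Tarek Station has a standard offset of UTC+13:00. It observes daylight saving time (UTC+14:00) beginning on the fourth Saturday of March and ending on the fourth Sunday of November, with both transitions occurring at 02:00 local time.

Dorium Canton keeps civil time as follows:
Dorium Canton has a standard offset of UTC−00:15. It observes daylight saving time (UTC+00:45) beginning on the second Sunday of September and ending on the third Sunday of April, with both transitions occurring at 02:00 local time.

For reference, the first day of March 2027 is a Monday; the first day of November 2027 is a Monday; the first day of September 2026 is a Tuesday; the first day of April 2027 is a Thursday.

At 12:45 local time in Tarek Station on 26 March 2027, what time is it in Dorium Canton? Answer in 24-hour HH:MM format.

00:30

1 March 2027 is a Monday, so the first Saturday is March 6 and the fourth is March 27.
1 November 2027 is a Monday, so the first Sunday is November 7 and the fourth is November 28.
26 March 2027 does not fall between 27 March and 28 November, so daylight saving is not in effect and Tarek Station is at UTC+13:00.
12:45 Tarek Station − 13h = 23:45 UTC (rolling into the previous day, 25 March 2027).
1 September 2026 is a Tuesday, so the first Sunday is September 6 and the second is September 13.
1 April 2027 is a Thursday, so the first Sunday is April 4 and the third is April 18.
At the standard offset (UTC−00:15), 23:45 UTC − 0h15m = 23:30 Dorium Canton standard time.
The standard-time date in Dorium Canton, 25 March 2027, falls between 13 September 2026 and 18 April 2027, so daylight saving is in effect and Dorium Canton is at UTC+00:45.
23:45 UTC + 0h45m = 00:30 Dorium Canton (rolling into the next day, 26 March 2027).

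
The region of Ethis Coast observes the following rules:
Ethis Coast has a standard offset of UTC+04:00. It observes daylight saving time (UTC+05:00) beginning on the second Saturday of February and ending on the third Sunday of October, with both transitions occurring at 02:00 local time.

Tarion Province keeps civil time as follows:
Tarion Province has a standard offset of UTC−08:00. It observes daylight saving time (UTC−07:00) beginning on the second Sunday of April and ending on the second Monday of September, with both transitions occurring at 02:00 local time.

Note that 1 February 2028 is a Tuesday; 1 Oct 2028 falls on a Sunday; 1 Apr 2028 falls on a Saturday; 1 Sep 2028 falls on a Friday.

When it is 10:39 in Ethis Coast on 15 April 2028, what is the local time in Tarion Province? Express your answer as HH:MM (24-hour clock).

22:39

1 February 2028 is a Tuesday, so the first Saturday is February 5 and the second is February 12.
1 October 2028 is a Sunday, so the first Sunday is October 1 and the third is October 15.
15 April 2028 lies within the daylight-saving period (12 February – 15 October), so Ethis Coast is on daylight time, UTC+05:00.
10:39 Ethis Coast − 5h = 05:39 UTC.
1 April 2028 is a Saturday, so the first Sunday is April 2 and the second is April 9.
1 September 2028 is a Friday, so the first Monday is September 4 and the second is September 11.
At the standard offset (UTC−08:00), 05:39 UTC − 8h = 21:39 Tarion Province standard time (rolling into the previous day, 14 April 2028).
The standard-time date in Tarion Province, 14 April 2028, falls between 9 April and 11 September, so daylight saving is in effect and Tarion Province is at UTC−07:00.
05:39 UTC − 7h = 22:39 Tarion Province (rolling into the previous day, 14 April 2028).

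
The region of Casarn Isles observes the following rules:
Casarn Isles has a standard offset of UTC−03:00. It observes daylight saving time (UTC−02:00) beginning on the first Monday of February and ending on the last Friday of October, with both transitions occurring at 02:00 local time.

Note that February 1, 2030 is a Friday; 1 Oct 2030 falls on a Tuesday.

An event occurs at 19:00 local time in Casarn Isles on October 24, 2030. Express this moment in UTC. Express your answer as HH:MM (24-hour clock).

21:00

1 February 2030 is a Friday, so the first Monday is February 4.
1 October 2030 is a Tuesday, so Fridays fall on 4, 11, 18, 25; the last is October 25.
October 24, 2030 falls between 4 February and 25 October, so daylight saving is in effect and Casarn Isles is at UTC−02:00.
19:00 local + 2h = 21:00 UTC.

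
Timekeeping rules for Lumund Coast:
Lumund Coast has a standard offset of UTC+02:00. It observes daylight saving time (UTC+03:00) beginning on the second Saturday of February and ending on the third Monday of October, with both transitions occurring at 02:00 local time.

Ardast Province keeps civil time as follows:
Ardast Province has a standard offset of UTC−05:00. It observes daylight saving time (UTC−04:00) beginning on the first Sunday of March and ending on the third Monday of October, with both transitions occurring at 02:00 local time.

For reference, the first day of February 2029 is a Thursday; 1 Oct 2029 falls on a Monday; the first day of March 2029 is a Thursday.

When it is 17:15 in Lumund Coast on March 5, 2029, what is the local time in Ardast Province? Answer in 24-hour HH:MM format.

1 February 2029 is a Thursday, so the first Saturday is February 3 and the second is February 10.
1 October 2029 is a Monday, so the first Monday is October 1 and the third is October 15.
March 5, 2029 falls between 10 February and 15 October, so daylight saving is in effect and Lumund Coast is at UTC+03:00.
17:15 Lumund Coast − 3h = 14:15 UTC.
1 March 2029 is a Thursday, so the first Sunday is March 4.
1 October 2029 is a Monday, so the first Monday is October 1 and the third is October 15.
At the standard offset (UTC−05:00), 14:15 UTC − 5h = 09:15 Ardast Province standard time.
The standard-time date in Ardast Province, March 5, 2029, lies within the daylight-saving period (4 March – 15 October), so Ardast Province is on daylight time, UTC−04:00.
14:15 UTC − 4h = 10:15 Ardast Province.

10:15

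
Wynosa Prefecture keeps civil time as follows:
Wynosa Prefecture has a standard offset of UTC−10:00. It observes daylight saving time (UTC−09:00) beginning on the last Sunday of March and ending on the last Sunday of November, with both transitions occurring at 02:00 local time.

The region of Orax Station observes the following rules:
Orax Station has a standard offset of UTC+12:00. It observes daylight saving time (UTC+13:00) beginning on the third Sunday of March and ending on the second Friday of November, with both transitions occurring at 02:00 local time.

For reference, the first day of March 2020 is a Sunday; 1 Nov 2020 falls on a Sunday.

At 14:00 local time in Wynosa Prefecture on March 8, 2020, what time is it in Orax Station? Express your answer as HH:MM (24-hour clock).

12:00

1 March 2020 is a Sunday, so Sundays fall on 1, 8, 15, 22, 29; the last is March 29.
1 November 2020 is a Sunday, so Sundays fall on 1, 8, 15, 22, 29; the last is November 29.
March 8, 2020 does not fall between 29 March and 29 November, so daylight saving is not in effect and Wynosa Prefecture is at UTC−10:00.
14:00 Wynosa Prefecture + 10h = 00:00 UTC (rolling into the next day, 9 March 2020).
1 March 2020 is a Sunday, so the first Sunday is March 1 and the third is March 15.
1 November 2020 is a Sunday, so the first Friday is November 6 and the second is November 13.
At the standard offset (UTC+12:00), 00:00 UTC + 12h = 12:00 Orax Station standard time.
The standard-time date in Orax Station, March 9, 2020, is outside the daylight-saving period (15 March – 13 November), so Orax Station is on standard time, UTC+12:00.
00:00 UTC + 12h = 12:00 Orax Station.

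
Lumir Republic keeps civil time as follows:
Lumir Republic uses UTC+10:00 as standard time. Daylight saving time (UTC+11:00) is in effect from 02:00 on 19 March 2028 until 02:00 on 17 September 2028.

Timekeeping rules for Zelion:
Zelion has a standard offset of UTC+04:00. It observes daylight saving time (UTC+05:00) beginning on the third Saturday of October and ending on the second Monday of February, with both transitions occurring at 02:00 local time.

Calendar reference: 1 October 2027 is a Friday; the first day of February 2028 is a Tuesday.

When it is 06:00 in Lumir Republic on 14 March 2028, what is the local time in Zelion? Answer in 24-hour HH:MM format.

00:00

Daylight saving runs 19 March – 17 September; 14 March 2028 is outside that window, so Lumir Republic is on standard time at UTC+10:00.
06:00 Lumir Republic − 10h = 20:00 UTC (rolling into the previous day, 13 March 2028).
1 October 2027 is a Friday, so the first Saturday is October 2 and the third is October 16.
1 February 2028 is a Tuesday, so the first Monday is February 7 and the second is February 14.
At the standard offset (UTC+04:00), 20:00 UTC + 4h = 00:00 Zelion standard time (rolling into the next day, 14 March 2028).
The standard-time date in Zelion, 14 March 2028, does not fall between 16 October 2027 and 14 February 2028, so daylight saving is not in effect and Zelion is at UTC+04:00.
20:00 UTC + 4h = 00:00 Zelion (rolling into the next day, 14 March 2028).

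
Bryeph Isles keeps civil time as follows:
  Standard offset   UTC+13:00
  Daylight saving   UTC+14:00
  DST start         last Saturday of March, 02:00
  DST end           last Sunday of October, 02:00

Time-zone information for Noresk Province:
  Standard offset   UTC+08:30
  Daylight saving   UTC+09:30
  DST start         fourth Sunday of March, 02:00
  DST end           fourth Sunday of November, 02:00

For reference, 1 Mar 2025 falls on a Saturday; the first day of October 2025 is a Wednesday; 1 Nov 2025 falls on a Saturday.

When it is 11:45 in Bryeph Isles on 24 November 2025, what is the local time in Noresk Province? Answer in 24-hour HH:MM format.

07:15

1 March 2025 is a Saturday, so Saturdays fall on 1, 8, 15, 22, 29; the last is March 29.
1 October 2025 is a Wednesday, so Sundays fall on 5, 12, 19, 26; the last is October 26.
Daylight saving runs 29 March – 26 October; 24 November 2025 is outside that window, so Bryeph Isles is on standard time at UTC+13:00.
11:45 Bryeph Isles − 13h = 22:45 UTC (rolling into the previous day, 23 November 2025).
1 March 2025 is a Saturday, so the first Sunday is March 2 and the fourth is March 23.
1 November 2025 is a Saturday, so the first Sunday is November 2 and the fourth is November 23.
At the standard offset (UTC+08:30), 22:45 UTC + 8h30m = 07:15 Noresk Province standard time (rolling into the next day, 24 November 2025).
The standard-time date in Noresk Province, 24 November 2025, does not fall between 23 March and 23 November, so daylight saving is not in effect and Noresk Province is at UTC+08:30.
22:45 UTC + 8h30m = 07:15 Noresk Province (rolling into the next day, 24 November 2025).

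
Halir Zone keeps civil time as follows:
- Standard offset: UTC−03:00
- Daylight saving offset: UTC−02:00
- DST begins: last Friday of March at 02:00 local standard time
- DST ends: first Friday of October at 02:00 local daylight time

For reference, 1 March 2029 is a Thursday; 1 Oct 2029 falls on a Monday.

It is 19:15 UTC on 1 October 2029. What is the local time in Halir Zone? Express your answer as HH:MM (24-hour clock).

1 March 2029 is a Thursday, so Fridays fall on 2, 9, 16, 23, 30; the last is March 30.
1 October 2029 is a Monday, so the first Friday is October 5.
At the standard offset (UTC−03:00), 19:15 UTC − 3h = 16:15 Halir Zone standard time.
Daylight saving runs 30 March – 5 October; the standard-time date in Halir Zone, 1 October 2029, is inside that window, so Halir Zone is at UTC−02:00.
19:15 UTC − 2h = 17:15 local.

17:15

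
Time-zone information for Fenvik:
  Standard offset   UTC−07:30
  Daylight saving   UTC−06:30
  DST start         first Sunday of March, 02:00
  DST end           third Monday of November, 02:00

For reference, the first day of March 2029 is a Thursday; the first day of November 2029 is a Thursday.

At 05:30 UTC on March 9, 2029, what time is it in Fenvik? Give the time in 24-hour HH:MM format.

1 March 2029 is a Thursday, so the first Sunday is March 4.
1 November 2029 is a Thursday, so the first Monday is November 5 and the third is November 19.
At the standard offset (UTC−07:30), 05:30 UTC − 7h30m = 22:00 Fenvik standard time (rolling into the previous day, 8 March 2029).
The standard-time date in Fenvik, March 8, 2029, falls between 4 March and 19 November, so daylight saving is in effect and Fenvik is at UTC−06:30.
05:30 UTC − 6h30m = 23:00 local (rolling into the previous day, 8 March 2029).

23:00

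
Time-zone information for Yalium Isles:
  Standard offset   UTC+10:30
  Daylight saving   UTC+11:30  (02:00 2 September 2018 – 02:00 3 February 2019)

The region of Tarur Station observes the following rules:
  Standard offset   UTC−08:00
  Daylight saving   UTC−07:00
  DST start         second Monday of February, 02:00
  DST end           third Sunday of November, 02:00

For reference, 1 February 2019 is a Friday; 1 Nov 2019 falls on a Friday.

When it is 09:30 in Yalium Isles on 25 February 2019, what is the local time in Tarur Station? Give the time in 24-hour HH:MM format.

25 February 2019 does not fall between 2 September 2018 and 3 February 2019, so daylight saving is not in effect and Yalium Isles is at UTC+10:30.
09:30 Yalium Isles − 10h30m = 23:00 UTC (rolling into the previous day, 24 February 2019).
1 February 2019 is a Friday, so the first Monday is February 4 and the second is February 11.
1 November 2019 is a Friday, so the first Sunday is November 3 and the third is November 17.
At the standard offset (UTC−08:00), 23:00 UTC − 8h = 15:00 Tarur Station standard time.
Daylight saving runs 11 February – 17 November; the standard-time date in Tarur Station, 24 February 2019, is inside that window, so Tarur Station is at UTC−07:00.
23:00 UTC − 7h = 16:00 Tarur Station.

16:00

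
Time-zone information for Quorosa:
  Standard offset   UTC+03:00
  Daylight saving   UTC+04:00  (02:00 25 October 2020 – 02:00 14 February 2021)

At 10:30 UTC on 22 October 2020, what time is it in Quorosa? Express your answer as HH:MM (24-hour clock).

At the standard offset (UTC+03:00), 10:30 UTC + 3h = 13:30 Quorosa standard time.
Daylight saving runs 25 October 2020 – 14 February 2021; the standard-time date in Quorosa, 22 October 2020, is outside that window, so Quorosa is on standard time at UTC+03:00.
10:30 UTC + 3h = 13:30 local.

13:30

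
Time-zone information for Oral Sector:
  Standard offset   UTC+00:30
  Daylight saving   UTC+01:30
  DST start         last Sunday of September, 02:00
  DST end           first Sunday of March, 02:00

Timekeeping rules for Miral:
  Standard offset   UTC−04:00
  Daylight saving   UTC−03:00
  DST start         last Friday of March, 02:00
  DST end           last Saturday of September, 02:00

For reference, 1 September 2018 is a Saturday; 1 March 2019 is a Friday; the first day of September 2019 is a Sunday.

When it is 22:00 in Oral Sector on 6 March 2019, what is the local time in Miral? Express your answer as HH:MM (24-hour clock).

17:30

1 September 2018 is a Saturday, so Sundays fall on 2, 9, 16, 23, 30; the last is September 30.
1 March 2019 is a Friday, so the first Sunday is March 3.
6 March 2019 is outside the daylight-saving period (30 September 2018 – 3 March 2019), so Oral Sector is on standard time, UTC+00:30.
22:00 Oral Sector − 0h30m = 21:30 UTC.
1 March 2019 is a Friday, so Fridays fall on 1, 8, 15, 22, 29; the last is March 29.
1 September 2019 is a Sunday, so Saturdays fall on 7, 14, 21, 28; the last is September 28.
At the standard offset (UTC−04:00), 21:30 UTC − 4h = 17:30 Miral standard time.
The standard-time date in Miral, 6 March 2019, is outside the daylight-saving period (29 March – 28 September), so Miral is on standard time, UTC−04:00.
21:30 UTC − 4h = 17:30 Miral.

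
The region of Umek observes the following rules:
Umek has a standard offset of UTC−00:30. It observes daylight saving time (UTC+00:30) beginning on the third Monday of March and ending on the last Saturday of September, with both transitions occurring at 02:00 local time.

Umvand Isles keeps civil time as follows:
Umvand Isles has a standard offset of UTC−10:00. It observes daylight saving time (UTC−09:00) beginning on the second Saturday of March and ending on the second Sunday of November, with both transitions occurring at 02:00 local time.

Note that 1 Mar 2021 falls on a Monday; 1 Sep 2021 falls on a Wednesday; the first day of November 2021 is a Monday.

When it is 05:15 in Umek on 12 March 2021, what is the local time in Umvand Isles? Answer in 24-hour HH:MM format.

1 March 2021 is a Monday, so the first Monday is March 1 and the third is March 15.
1 September 2021 is a Wednesday, so Saturdays fall on 4, 11, 18, 25; the last is September 25.
12 March 2021 does not fall between 15 March and 25 September, so daylight saving is not in effect and Umek is at UTC−00:30.
05:15 Umek + 0h30m = 05:45 UTC.
1 March 2021 is a Monday, so the first Saturday is March 6 and the second is March 13.
1 November 2021 is a Monday, so the first Sunday is November 7 and the second is November 14.
At the standard offset (UTC−10:00), 05:45 UTC − 10h = 19:45 Umvand Isles standard time (rolling into the previous day, 11 March 2021).
The standard-time date in Umvand Isles, 11 March 2021, is outside the daylight-saving period (13 March – 14 November), so Umvand Isles is on standard time, UTC−10:00.
05:45 UTC − 10h = 19:45 Umvand Isles (rolling into the previous day, 11 March 2021).

19:45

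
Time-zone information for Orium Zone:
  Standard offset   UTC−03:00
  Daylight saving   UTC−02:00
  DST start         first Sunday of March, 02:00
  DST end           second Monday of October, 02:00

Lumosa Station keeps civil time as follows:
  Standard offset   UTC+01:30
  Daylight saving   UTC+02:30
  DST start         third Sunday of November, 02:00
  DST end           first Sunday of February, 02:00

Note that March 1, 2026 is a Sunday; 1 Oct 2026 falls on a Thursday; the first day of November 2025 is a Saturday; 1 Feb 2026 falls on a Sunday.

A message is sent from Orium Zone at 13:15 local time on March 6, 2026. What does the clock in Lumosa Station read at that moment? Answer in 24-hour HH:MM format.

16:45

1 March 2026 is a Sunday, so the first Sunday is March 1.
1 October 2026 is a Thursday, so the first Monday is October 5 and the second is October 12.
March 6, 2026 falls between 1 March and 12 October, so daylight saving is in effect and Orium Zone is at UTC−02:00.
13:15 Orium Zone + 2h = 15:15 UTC.
1 November 2025 is a Saturday, so the first Sunday is November 2 and the third is November 16.
1 February 2026 is a Sunday, so the first Sunday is February 1.
At the standard offset (UTC+01:30), 15:15 UTC + 1h30m = 16:45 Lumosa Station standard time.
The standard-time date in Lumosa Station, March 6, 2026, does not fall between 16 November 2025 and 1 February 2026, so daylight saving is not in effect and Lumosa Station is at UTC+01:30.
15:15 UTC + 1h30m = 16:45 Lumosa Station.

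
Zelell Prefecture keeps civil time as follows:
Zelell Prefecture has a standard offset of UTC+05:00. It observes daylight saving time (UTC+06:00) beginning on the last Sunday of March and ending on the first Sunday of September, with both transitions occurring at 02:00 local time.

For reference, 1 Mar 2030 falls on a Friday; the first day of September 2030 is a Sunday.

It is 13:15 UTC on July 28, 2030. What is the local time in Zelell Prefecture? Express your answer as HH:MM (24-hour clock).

19:15

1 March 2030 is a Friday, so Sundays fall on 3, 10, 17, 24, 31; the last is March 31.
1 September 2030 is a Sunday, so the first Sunday is September 1.
At the standard offset (UTC+05:00), 13:15 UTC + 5h = 18:15 Zelell Prefecture standard time.
Daylight saving runs 31 March – 1 September; the standard-time date in Zelell Prefecture, July 28, 2030, is inside that window, so Zelell Prefecture is at UTC+06:00.
13:15 UTC + 6h = 19:15 local.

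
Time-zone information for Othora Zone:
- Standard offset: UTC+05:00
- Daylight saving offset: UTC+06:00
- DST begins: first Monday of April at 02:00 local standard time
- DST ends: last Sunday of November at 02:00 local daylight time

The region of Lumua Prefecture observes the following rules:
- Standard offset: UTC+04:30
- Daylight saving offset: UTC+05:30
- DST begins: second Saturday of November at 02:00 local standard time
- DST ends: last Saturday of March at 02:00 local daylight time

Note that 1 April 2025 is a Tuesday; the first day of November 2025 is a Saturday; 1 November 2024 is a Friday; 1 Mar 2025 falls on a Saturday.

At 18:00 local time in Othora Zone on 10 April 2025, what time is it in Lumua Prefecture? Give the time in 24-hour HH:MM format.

16:30

1 April 2025 is a Tuesday, so the first Monday is April 7.
1 November 2025 is a Saturday, so Sundays fall on 2, 9, 16, 23, 30; the last is November 30.
10 April 2025 lies within the daylight-saving period (7 April – 30 November), so Othora Zone is on daylight time, UTC+06:00.
18:00 Othora Zone − 6h = 12:00 UTC.
1 November 2024 is a Friday, so the first Saturday is November 2 and the second is November 9.
1 March 2025 is a Saturday, so Saturdays fall on 1, 8, 15, 22, 29; the last is March 29.
At the standard offset (UTC+04:30), 12:00 UTC + 4h30m = 16:30 Lumua Prefecture standard time.
Daylight saving runs 9 November 2024 – 29 March 2025; the standard-time date in Lumua Prefecture, 10 April 2025, is outside that window, so Lumua Prefecture is on standard time at UTC+04:30.
12:00 UTC + 4h30m = 16:30 Lumua Prefecture.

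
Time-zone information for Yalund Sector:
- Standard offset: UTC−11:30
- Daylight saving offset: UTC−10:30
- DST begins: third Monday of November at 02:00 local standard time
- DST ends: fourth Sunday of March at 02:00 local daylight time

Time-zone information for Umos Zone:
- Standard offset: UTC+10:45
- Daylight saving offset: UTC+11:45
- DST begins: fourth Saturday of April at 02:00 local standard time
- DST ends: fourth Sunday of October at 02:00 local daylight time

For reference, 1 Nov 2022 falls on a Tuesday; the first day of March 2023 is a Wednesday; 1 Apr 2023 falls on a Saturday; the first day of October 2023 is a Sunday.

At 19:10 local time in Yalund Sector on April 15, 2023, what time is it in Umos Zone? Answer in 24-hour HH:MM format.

1 November 2022 is a Tuesday, so the first Monday is November 7 and the third is November 21.
1 March 2023 is a Wednesday, so the first Sunday is March 5 and the fourth is March 26.
Daylight saving runs 21 November 2022 – 26 March 2023; April 15, 2023 is outside that window, so Yalund Sector is on standard time at UTC−11:30.
19:10 Yalund Sector + 11h30m = 06:40 UTC (rolling into the next day, 16 April 2023).
1 April 2023 is a Saturday, so the first Saturday is April 1 and the fourth is April 22.
1 October 2023 is a Sunday, so the first Sunday is October 1 and the fourth is October 22.
At the standard offset (UTC+10:45), 06:40 UTC + 10h45m = 17:25 Umos Zone standard time.
The standard-time date in Umos Zone, April 16, 2023, is outside the daylight-saving period (22 April – 22 October), so Umos Zone is on standard time, UTC+10:45.
06:40 UTC + 10h45m = 17:25 Umos Zone.

17:25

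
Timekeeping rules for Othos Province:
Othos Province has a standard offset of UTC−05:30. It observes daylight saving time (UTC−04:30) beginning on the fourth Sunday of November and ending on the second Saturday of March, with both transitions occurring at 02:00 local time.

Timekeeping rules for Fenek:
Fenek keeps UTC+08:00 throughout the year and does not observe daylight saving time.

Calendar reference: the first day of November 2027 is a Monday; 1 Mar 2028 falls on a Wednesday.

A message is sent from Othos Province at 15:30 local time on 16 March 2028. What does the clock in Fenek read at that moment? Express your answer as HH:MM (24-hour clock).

05:00

1 November 2027 is a Monday, so the first Sunday is November 7 and the fourth is November 28.
1 March 2028 is a Wednesday, so the first Saturday is March 4 and the second is March 11.
16 March 2028 is outside the daylight-saving period (28 November 2027 – 11 March 2028), so Othos Province is on standard time, UTC−05:30.
15:30 Othos Province + 5h30m = 21:00 UTC.
Fenek has no daylight saving, so its offset is UTC+08:00 year-round.
21:00 UTC + 8h = 05:00 Fenek (rolling into the next day, 17 March 2028).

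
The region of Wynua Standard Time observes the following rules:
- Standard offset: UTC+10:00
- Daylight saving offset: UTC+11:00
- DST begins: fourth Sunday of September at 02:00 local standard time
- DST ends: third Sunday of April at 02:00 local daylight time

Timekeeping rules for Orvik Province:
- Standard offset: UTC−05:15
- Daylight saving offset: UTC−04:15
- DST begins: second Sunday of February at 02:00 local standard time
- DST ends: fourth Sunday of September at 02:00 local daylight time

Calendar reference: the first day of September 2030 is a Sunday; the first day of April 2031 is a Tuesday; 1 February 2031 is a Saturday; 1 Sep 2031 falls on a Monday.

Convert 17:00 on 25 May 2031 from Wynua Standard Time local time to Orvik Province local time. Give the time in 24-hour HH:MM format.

1 September 2030 is a Sunday, so the first Sunday is September 1 and the fourth is September 22.
1 April 2031 is a Tuesday, so the first Sunday is April 6 and the third is April 20.
Daylight saving runs 22 September 2030 – 20 April 2031; 25 May 2031 is outside that window, so Wynua Standard Time is on standard time at UTC+10:00.
17:00 Wynua Standard Time − 10h = 07:00 UTC.
1 February 2031 is a Saturday, so the first Sunday is February 2 and the second is February 9.
1 September 2031 is a Monday, so the first Sunday is September 7 and the fourth is September 28.
At the standard offset (UTC−05:15), 07:00 UTC − 5h15m = 01:45 Orvik Province standard time.
The standard-time date in Orvik Province, 25 May 2031, falls between 9 February and 28 September, so daylight saving is in effect and Orvik Province is at UTC−04:15.
07:00 UTC − 4h15m = 02:45 Orvik Province.

02:45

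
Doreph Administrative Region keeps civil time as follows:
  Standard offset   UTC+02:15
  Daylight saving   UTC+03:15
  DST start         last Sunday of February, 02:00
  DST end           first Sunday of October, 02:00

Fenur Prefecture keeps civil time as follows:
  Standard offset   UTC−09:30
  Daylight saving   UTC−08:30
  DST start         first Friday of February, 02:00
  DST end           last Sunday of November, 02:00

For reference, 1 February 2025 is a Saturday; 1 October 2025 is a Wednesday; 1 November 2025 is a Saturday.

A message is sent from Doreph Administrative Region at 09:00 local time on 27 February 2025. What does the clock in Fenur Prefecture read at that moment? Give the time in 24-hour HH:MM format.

1 February 2025 is a Saturday, so Sundays fall on 2, 9, 16, 23; the last is February 23.
1 October 2025 is a Wednesday, so the first Sunday is October 5.
27 February 2025 falls between 23 February and 5 October, so daylight saving is in effect and Doreph Administrative Region is at UTC+03:15.
09:00 Doreph Administrative Region − 3h15m = 05:45 UTC.
1 February 2025 is a Saturday, so the first Friday is February 7.
1 November 2025 is a Saturday, so Sundays fall on 2, 9, 16, 23, 30; the last is November 30.
At the standard offset (UTC−09:30), 05:45 UTC − 9h30m = 20:15 Fenur Prefecture standard time (rolling into the previous day, 26 February 2025).
The standard-time date in Fenur Prefecture, 26 February 2025, lies within the daylight-saving period (7 February – 30 November), so Fenur Prefecture is on daylight time, UTC−08:30.
05:45 UTC − 8h30m = 21:15 Fenur Prefecture (rolling into the previous day, 26 February 2025).

21:15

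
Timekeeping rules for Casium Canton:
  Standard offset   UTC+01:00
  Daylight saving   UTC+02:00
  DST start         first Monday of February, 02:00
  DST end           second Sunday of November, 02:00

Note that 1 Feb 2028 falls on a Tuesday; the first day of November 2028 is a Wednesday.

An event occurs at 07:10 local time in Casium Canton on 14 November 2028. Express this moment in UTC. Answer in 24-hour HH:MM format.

1 February 2028 is a Tuesday, so the first Monday is February 7.
1 November 2028 is a Wednesday, so the first Sunday is November 5 and the second is November 12.
Daylight saving runs 7 February – 12 November; 14 November 2028 is outside that window, so Casium Canton is on standard time at UTC+01:00.
07:10 local − 1h = 06:10 UTC.

06:10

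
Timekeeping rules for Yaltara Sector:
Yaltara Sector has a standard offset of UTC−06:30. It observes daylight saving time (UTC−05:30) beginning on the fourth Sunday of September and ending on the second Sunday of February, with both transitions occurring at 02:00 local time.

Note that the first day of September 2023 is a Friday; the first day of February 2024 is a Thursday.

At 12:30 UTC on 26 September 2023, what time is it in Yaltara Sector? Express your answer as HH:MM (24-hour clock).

07:00

1 September 2023 is a Friday, so the first Sunday is September 3 and the fourth is September 24.
1 February 2024 is a Thursday, so the first Sunday is February 4 and the second is February 11.
At the standard offset (UTC−06:30), 12:30 UTC − 6h30m = 06:00 Yaltara Sector standard time.
The standard-time date in Yaltara Sector, 26 September 2023, lies within the daylight-saving period (24 September 2023 – 11 February 2024), so Yaltara Sector is on daylight time, UTC−05:30.
12:30 UTC − 5h30m = 07:00 local.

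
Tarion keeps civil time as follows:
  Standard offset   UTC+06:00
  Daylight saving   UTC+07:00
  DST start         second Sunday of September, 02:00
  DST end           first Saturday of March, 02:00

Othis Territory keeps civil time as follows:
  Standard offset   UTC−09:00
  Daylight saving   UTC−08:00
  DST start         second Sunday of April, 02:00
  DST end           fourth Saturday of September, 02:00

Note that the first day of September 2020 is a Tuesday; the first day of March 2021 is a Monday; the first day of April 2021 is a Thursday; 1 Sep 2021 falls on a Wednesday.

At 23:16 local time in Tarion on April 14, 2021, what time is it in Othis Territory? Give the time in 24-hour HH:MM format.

1 September 2020 is a Tuesday, so the first Sunday is September 6 and the second is September 13.
1 March 2021 is a Monday, so the first Saturday is March 6.
April 14, 2021 is outside the daylight-saving period (13 September 2020 – 6 March 2021), so Tarion is on standard time, UTC+06:00.
23:16 Tarion − 6h = 17:16 UTC.
1 April 2021 is a Thursday, so the first Sunday is April 4 and the second is April 11.
1 September 2021 is a Wednesday, so the first Saturday is September 4 and the fourth is September 25.
At the standard offset (UTC−09:00), 17:16 UTC − 9h = 08:16 Othis Territory standard time.
The standard-time date in Othis Territory, April 14, 2021, lies within the daylight-saving period (11 April – 25 September), so Othis Territory is on daylight time, UTC−08:00.
17:16 UTC − 8h = 09:16 Othis Territory.

09:16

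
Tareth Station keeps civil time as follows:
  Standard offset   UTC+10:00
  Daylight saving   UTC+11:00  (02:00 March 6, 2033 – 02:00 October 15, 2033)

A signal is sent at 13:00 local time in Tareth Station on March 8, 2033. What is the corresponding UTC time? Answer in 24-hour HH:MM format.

March 8, 2033 falls between 6 March and 15 October, so daylight saving is in effect and Tareth Station is at UTC+11:00.
13:00 local − 11h = 02:00 UTC.

02:00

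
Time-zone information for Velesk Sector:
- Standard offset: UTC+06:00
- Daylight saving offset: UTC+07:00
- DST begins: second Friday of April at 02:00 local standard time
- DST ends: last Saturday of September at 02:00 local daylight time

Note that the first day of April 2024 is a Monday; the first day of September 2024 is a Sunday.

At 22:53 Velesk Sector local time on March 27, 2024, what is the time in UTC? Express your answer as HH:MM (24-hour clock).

1 April 2024 is a Monday, so the first Friday is April 5 and the second is April 12.
1 September 2024 is a Sunday, so Saturdays fall on 7, 14, 21, 28; the last is September 28.
Daylight saving runs 12 April – 28 September; March 27, 2024 is outside that window, so Velesk Sector is on standard time at UTC+06:00.
22:53 local − 6h = 16:53 UTC.

16:53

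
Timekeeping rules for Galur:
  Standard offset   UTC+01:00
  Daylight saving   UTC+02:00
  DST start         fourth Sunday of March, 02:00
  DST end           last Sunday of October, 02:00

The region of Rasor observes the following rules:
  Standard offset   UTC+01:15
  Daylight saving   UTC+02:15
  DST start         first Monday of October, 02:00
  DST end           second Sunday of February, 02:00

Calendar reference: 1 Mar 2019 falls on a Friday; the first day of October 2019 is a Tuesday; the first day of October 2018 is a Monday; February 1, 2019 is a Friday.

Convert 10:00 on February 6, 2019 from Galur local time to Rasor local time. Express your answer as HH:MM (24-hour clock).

1 March 2019 is a Friday, so the first Sunday is March 3 and the fourth is March 24.
1 October 2019 is a Tuesday, so Sundays fall on 6, 13, 20, 27; the last is October 27.
February 6, 2019 does not fall between 24 March and 27 October, so daylight saving is not in effect and Galur is at UTC+01:00.
10:00 Galur − 1h = 09:00 UTC.
1 October 2018 is a Monday, so the first Monday is October 1.
1 February 2019 is a Friday, so the first Sunday is February 3 and the second is February 10.
At the standard offset (UTC+01:15), 09:00 UTC + 1h15m = 10:15 Rasor standard time.
Daylight saving runs 1 October 2018 – 10 February 2019; the standard-time date in Rasor, February 6, 2019, is inside that window, so Rasor is at UTC+02:15.
09:00 UTC + 2h15m = 11:15 Rasor.

11:15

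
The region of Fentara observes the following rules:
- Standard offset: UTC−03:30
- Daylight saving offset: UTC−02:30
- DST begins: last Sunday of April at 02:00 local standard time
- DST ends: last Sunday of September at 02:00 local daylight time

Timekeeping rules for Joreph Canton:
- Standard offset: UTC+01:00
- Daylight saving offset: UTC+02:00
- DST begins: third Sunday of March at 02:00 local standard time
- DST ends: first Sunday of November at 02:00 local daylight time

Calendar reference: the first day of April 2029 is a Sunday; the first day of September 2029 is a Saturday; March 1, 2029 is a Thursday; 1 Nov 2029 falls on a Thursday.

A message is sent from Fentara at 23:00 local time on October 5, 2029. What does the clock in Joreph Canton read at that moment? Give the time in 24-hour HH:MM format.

04:30

1 April 2029 is a Sunday, so Sundays fall on 1, 8, 15, 22, 29; the last is April 29.
1 September 2029 is a Saturday, so Sundays fall on 2, 9, 16, 23, 30; the last is September 30.
October 5, 2029 is outside the daylight-saving period (29 April – 30 September), so Fentara is on standard time, UTC−03:30.
23:00 Fentara + 3h30m = 02:30 UTC (rolling into the next day, 6 October 2029).
1 March 2029 is a Thursday, so the first Sunday is March 4 and the third is March 18.
1 November 2029 is a Thursday, so the first Sunday is November 4.
At the standard offset (UTC+01:00), 02:30 UTC + 1h = 03:30 Joreph Canton standard time.
The standard-time date in Joreph Canton, October 6, 2029, falls between 18 March and 4 November, so daylight saving is in effect and Joreph Canton is at UTC+02:00.
02:30 UTC + 2h = 04:30 Joreph Canton.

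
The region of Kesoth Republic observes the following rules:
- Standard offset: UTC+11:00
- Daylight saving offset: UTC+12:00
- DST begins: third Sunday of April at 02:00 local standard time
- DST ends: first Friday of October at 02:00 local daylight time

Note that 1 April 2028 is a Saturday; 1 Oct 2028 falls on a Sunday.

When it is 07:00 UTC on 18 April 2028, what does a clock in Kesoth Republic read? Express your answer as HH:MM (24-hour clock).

19:00

1 April 2028 is a Saturday, so the first Sunday is April 2 and the third is April 16.
1 October 2028 is a Sunday, so the first Friday is October 6.
At the standard offset (UTC+11:00), 07:00 UTC + 11h = 18:00 Kesoth Republic standard time.
The standard-time date in Kesoth Republic, 18 April 2028, lies within the daylight-saving period (16 April – 6 October), so Kesoth Republic is on daylight time, UTC+12:00.
07:00 UTC + 12h = 19:00 local.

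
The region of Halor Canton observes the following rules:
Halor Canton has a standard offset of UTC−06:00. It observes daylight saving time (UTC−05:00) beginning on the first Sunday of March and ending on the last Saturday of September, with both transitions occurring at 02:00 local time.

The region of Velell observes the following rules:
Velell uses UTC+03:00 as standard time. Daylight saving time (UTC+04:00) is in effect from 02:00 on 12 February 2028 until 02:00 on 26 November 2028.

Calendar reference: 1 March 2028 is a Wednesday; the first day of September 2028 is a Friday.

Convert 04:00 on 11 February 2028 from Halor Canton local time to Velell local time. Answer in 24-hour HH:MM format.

13:00

1 March 2028 is a Wednesday, so the first Sunday is March 5.
1 September 2028 is a Friday, so Saturdays fall on 2, 9, 16, 23, 30; the last is September 30.
11 February 2028 does not fall between 5 March and 30 September, so daylight saving is not in effect and Halor Canton is at UTC−06:00.
04:00 Halor Canton + 6h = 10:00 UTC.
At the standard offset (UTC+03:00), 10:00 UTC + 3h = 13:00 Velell standard time.
Daylight saving runs 12 February – 26 November; the standard-time date in Velell, 11 February 2028, is outside that window, so Velell is on standard time at UTC+03:00.
10:00 UTC + 3h = 13:00 Velell.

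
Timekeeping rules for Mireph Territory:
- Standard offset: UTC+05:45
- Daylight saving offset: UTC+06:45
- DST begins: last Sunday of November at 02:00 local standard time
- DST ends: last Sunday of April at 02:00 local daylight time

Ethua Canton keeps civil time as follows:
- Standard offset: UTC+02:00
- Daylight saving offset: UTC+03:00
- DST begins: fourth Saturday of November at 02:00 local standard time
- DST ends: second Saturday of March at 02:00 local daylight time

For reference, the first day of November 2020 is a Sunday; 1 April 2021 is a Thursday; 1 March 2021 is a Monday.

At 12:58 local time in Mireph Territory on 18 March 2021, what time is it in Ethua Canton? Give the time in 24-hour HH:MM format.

1 November 2020 is a Sunday, so Sundays fall on 1, 8, 15, 22, 29; the last is November 29.
1 April 2021 is a Thursday, so Sundays fall on 4, 11, 18, 25; the last is April 25.
18 March 2021 lies within the daylight-saving period (29 November 2020 – 25 April 2021), so Mireph Territory is on daylight time, UTC+06:45.
12:58 Mireph Territory − 6h45m = 06:13 UTC.
1 November 2020 is a Sunday, so the first Saturday is November 7 and the fourth is November 28.
1 March 2021 is a Monday, so the first Saturday is March 6 and the second is March 13.
At the standard offset (UTC+02:00), 06:13 UTC + 2h = 08:13 Ethua Canton standard time.
The standard-time date in Ethua Canton, 18 March 2021, does not fall between 28 November 2020 and 13 March 2021, so daylight saving is not in effect and Ethua Canton is at UTC+02:00.
06:13 UTC + 2h = 08:13 Ethua Canton.

08:13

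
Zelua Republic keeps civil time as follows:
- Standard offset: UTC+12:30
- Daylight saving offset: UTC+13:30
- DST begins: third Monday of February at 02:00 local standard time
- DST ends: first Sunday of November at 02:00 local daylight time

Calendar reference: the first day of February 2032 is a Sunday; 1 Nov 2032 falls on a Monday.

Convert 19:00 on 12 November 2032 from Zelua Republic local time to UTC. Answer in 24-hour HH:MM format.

1 February 2032 is a Sunday, so the first Monday is February 2 and the third is February 16.
1 November 2032 is a Monday, so the first Sunday is November 7.
Daylight saving runs 16 February – 7 November; 12 November 2032 is outside that window, so Zelua Republic is on standard time at UTC+12:30.
19:00 local − 12h30m = 06:30 UTC.

06:30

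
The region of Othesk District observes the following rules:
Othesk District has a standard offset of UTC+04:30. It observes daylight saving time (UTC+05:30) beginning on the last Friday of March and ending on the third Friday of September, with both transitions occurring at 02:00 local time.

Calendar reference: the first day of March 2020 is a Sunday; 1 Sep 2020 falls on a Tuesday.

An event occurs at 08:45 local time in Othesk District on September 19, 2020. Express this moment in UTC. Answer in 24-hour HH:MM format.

04:15

1 March 2020 is a Sunday, so Fridays fall on 6, 13, 20, 27; the last is March 27.
1 September 2020 is a Tuesday, so the first Friday is September 4 and the third is September 18.
Daylight saving runs 27 March – 18 September; September 19, 2020 is outside that window, so Othesk District is on standard time at UTC+04:30.
08:45 local − 4h30m = 04:15 UTC.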